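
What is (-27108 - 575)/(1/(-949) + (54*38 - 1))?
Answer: -1382693/102442 ≈ -13.497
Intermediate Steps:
(-27108 - 575)/(1/(-949) + (54*38 - 1)) = -27683/(-1/949 + (2052 - 1)) = -27683/(-1/949 + 2051) = -27683/1946398/949 = -27683*949/1946398 = -1382693/102442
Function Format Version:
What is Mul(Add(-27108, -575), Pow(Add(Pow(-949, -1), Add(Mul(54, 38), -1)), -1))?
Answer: Rational(-1382693, 102442) ≈ -13.497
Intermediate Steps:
Mul(Add(-27108, -575), Pow(Add(Pow(-949, -1), Add(Mul(54, 38), -1)), -1)) = Mul(-27683, Pow(Add(Rational(-1, 949), Add(2052, -1)), -1)) = Mul(-27683, Pow(Add(Rational(-1, 949), 2051), -1)) = Mul(-27683, Pow(Rational(1946398, 949), -1)) = Mul(-27683, Rational(949, 1946398)) = Rational(-1382693, 102442)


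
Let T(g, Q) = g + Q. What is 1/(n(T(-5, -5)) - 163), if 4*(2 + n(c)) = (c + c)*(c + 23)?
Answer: -1/230 ≈ -0.0043478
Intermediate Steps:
T(g, Q) = Q + g
n(c) = -2 + c*(23 + c)/2 (n(c) = -2 + ((c + c)*(c + 23))/4 = -2 + ((2*c)*(23 + c))/4 = -2 + (2*c*(23 + c))/4 = -2 + c*(23 + c)/2)
1/(n(T(-5, -5)) - 163) = 1/((-2 + (-5 - 5)**2/2 + 23*(-5 - 5)/2) - 163) = 1/((-2 + (1/2)*(-10)**2 + (23/2)*(-10)) - 163) = 1/((-2 + (1/2)*100 - 115) - 163) = 1/((-2 + 50 - 115) - 163) = 1/(-67 - 163) = 1/(-230) = -1/230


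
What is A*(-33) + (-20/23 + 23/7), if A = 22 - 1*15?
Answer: -36802/161 ≈ -228.58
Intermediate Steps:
A = 7 (A = 22 - 15 = 7)
A*(-33) + (-20/23 + 23/7) = 7*(-33) + (-20/23 + 23/7) = -231 + (-20*1/23 + 23*(1/7)) = -231 + (-20/23 + 23/7) = -231 + 389/161 = -36802/161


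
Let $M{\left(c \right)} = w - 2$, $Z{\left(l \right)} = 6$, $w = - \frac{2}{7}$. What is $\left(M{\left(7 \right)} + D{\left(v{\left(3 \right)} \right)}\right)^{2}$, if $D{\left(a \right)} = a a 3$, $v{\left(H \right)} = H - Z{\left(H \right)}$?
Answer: $\frac{29929}{49} \approx 610.8$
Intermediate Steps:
$w = - \frac{2}{7}$ ($w = \left(-2\right) \frac{1}{7} = - \frac{2}{7} \approx -0.28571$)
$v{\left(H \right)} = -6 + H$ ($v{\left(H \right)} = H - 6 = -6 + H$)
$D{\left(a \right)} = 3 a^{2}$ ($D{\left(a \right)} = a^{2} \cdot 3 = 3 a^{2}$)
$M{\left(c \right)} = - \frac{16}{7}$ ($M{\left(c \right)} = - \frac{2}{7} - 2 = - \frac{16}{7}$)
$\left(M{\left(7 \right)} + D{\left(v{\left(3 \right)} \right)}\right)^{2} = \left(- \frac{16}{7} + 3 \left(-6 + 3\right)^{2}\right)^{2} = \left(- \frac{16}{7} + 3 \left(-3\right)^{2}\right)^{2} = \left(- \frac{16}{7} + 3 \cdot 9\right)^{2} = \left(- \frac{16}{7} + 27\right)^{2} = \left(\frac{173}{7}\right)^{2} = \frac{29929}{49}$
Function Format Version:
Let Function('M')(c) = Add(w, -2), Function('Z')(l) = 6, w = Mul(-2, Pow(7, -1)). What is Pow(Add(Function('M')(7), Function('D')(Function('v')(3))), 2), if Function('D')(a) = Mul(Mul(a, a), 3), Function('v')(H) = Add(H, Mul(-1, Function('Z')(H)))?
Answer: Rational(29929, 49) ≈ 610.80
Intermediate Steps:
w = Rational(-2, 7) (w = Mul(-2, Rational(1, 7)) = Rational(-2, 7) ≈ -0.28571)
Function('v')(H) = Add(-6, H) (Function('v')(H) = Add(H, Mul(-1, 6)) = Add(H, -6) = Add(-6, H))
Function('D')(a) = Mul(3, Pow(a, 2)) (Function('D')(a) = Mul(Pow(a, 2), 3) = Mul(3, Pow(a, 2)))
Function('M')(c) = Rational(-16, 7) (Function('M')(c) = Add(Rational(-2, 7), -2) = Rational(-16, 7))
Pow(Add(Function('M')(7), Function('D')(Function('v')(3))), 2) = Pow(Add(Rational(-16, 7), Mul(3, Pow(Add(-6, 3), 2))), 2) = Pow(Add(Rational(-16, 7), Mul(3, Pow(-3, 2))), 2) = Pow(Add(Rational(-16, 7), Mul(3, 9)), 2) = Pow(Add(Rational(-16, 7), 27), 2) = Pow(Rational(173, 7), 2) = Rational(29929, 49)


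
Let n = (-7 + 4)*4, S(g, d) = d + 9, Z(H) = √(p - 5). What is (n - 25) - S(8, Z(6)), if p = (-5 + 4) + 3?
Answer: -46 - I*√3 ≈ -46.0 - 1.732*I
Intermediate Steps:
p = 2 (p = -1 + 3 = 2)
Z(H) = I*√3 (Z(H) = √(2 - 5) = √(-3) = I*√3)
S(g, d) = 9 + d
n = -12 (n = -3*4 = -12)
(n - 25) - S(8, Z(6)) = (-12 - 25) - (9 + I*√3) = -37 + (-9 - I*√3) = -46 - I*√3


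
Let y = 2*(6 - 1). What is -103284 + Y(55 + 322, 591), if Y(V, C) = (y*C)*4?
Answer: -79644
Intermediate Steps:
y = 10 (y = 2*5 = 10)
Y(V, C) = 40*C (Y(V, C) = (10*C)*4 = 40*C)
-103284 + Y(55 + 322, 591) = -103284 + 40*591 = -103284 + 23640 = -79644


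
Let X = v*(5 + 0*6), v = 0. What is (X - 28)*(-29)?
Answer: 812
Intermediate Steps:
X = 0 (X = 0*(5 + 0*6) = 0*(5 + 0) = 0*5 = 0)
(X - 28)*(-29) = (0 - 28)*(-29) = -28*(-29) = 812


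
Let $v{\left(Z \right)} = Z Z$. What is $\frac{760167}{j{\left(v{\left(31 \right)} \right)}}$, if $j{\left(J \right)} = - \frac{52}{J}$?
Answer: $- \frac{730520487}{52} \approx -1.4048 \cdot 10^{7}$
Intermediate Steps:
$v{\left(Z \right)} = Z^{2}$
$\frac{760167}{j{\left(v{\left(31 \right)} \right)}} = \frac{760167}{\left(-52\right) \frac{1}{31^{2}}} = \frac{760167}{\left(-52\right) \frac{1}{961}} = \frac{760167}{- \frac{52}{961}} = 760167 \left(- \frac{961}{52}\right) = - \frac{730520487}{52}$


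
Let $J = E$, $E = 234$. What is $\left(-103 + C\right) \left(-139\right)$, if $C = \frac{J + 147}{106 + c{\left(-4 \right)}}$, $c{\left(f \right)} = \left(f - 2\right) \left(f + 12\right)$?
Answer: $\frac{777427}{58} \approx 13404.0$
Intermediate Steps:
$J = 234$
$c{\left(f \right)} = \left(-2 + f\right) \left(12 + f\right)$
$C = \frac{381}{58}$ ($C = \frac{234 + 147}{106 + \left(-24 + \left(-4\right)^{2} + 10 \left(-4\right)\right)} = \frac{381}{106 - 48} = \frac{381}{58} \approx 6.569$)
$\left(-103 + C\right) \left(-139\right) = \left(-103 + \frac{381}{58}\right) \left(-139\right) = \left(- \frac{5593}{58}\right) \left(-139\right) = \frac{777427}{58}$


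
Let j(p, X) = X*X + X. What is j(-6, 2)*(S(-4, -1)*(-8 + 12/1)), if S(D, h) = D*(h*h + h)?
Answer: 0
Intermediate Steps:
S(D, h) = D*(h + h²) (S(D, h) = D*(h² + h) = D*(h + h²))
j(p, X) = X + X² (j(p, X) = X² + X = X + X²)
j(-6, 2)*(S(-4, -1)*(-8 + 12/1)) = (2*(1 + 2))*((-4*(-1)*(1 - 1))*(-8 + 12/1)) = (2*3)*((-4*(-1)*0)*(-8 + 12*1)) = 6*(0*(-8 + 12)) = 6*(0*4) = 6*0 = 0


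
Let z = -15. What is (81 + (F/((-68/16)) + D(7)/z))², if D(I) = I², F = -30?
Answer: 467510884/65025 ≈ 7189.7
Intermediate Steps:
(81 + (F/((-68/16)) + D(7)/z))² = (81 + (-30/((-68/16)) + 7²/(-15)))² = (81 + (-30/((-68*1/16)) + 49*(-1/15)))² = (81 + (-30/(-17/4) - 49/15))² = (81 + (-30*(-4/17) - 49/15))² = (81 + (120/17 - 49/15))² = (81 + 967/255)² = (21622/255)² = 467510884/65025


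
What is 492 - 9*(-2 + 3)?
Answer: 483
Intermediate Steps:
492 - 9*(-2 + 3) = 492 - 9*1 = 492 - 9 = 483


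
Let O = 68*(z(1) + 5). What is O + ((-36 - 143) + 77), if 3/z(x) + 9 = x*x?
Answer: 425/2 ≈ 212.50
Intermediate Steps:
z(x) = 3/(-9 + x**2) (z(x) = 3/(-9 + x*x) = 3/(-9 + x**2))
O = 629/2 (O = 68*(3/(-9 + 1**2) + 5) = 68*(3/(-9 + 1) + 5) = 68*(3/(-8) + 5) = 68*(3*(-1/8) + 5) = 68*(-3/8 + 5) = 68*(37/8) = 629/2 ≈ 314.50)
O + ((-36 - 143) + 77) = 629/2 + ((-36 - 143) + 77) = 629/2 + (-179 + 77) = 629/2 - 102 = 425/2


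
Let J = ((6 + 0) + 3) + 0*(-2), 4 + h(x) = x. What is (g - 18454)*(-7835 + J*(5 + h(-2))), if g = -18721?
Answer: 291600700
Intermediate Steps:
h(x) = -4 + x
J = 9 (J = (6 + 3) + 0 = 9 + 0 = 9)
(g - 18454)*(-7835 + J*(5 + h(-2))) = (-18721 - 18454)*(-7835 + 9*(5 + (-4 - 2))) = -37175*(-7835 + 9*(5 - 6)) = -37175*(-7835 + 9*(-1)) = -37175*(-7835 - 9) = -37175*(-7844) = 291600700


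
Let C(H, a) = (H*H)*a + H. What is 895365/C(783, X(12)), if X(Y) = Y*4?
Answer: 19897/653979 ≈ 0.030425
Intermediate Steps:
X(Y) = 4*Y
C(H, a) = H + a*H**2 (C(H, a) = H**2*a + H = a*H**2 + H = H + a*H**2)
895365/C(783, X(12)) = 895365/((783*(1 + 783*(4*12)))) = 895365/((783*(1 + 783*48))) = 895365/((783*(1 + 37584))) = 895365/((783*37585)) = 895365/29429055 = 895365*(1/29429055) = 19897/653979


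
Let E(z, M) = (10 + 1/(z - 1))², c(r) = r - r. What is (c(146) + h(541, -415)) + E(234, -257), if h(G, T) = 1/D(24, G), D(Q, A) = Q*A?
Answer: 70549410313/704888376 ≈ 100.09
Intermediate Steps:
c(r) = 0
D(Q, A) = A*Q
E(z, M) = (10 + 1/(-1 + z))²
h(G, T) = 1/(24*G) (h(G, T) = 1/(G*24) = 1/(24*G))
(c(146) + h(541, -415)) + E(234, -257) = (0 + (1/24)/541) + (-9 + 10*234)²/(-1 + 234)² = (0 + (1/24)*(1/541)) + (-9 + 2340)²/233² = (0 + 1/12984) + (1/54289)*2331² = 1/12984 + (1/54289)*5433561 = 1/12984 + 5433561/54289 = 70549410313/704888376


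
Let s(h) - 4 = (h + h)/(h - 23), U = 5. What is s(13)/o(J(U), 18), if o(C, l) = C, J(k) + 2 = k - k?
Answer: -7/10 ≈ -0.70000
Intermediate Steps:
J(k) = -2 (J(k) = -2 + (k - k) = -2 + 0 = -2)
s(h) = 4 + 2*h/(-23 + h) (s(h) = 4 + (h + h)/(h - 23) = 4 + (2*h)/(-23 + h) = 4 + 2*h/(-23 + h))
s(13)/o(J(U), 18) = (2*(-46 + 3*13)/(-23 + 13))/(-2) = (2*(-46 + 39)/(-10))*(-½) = (2*(-⅒)*(-7))*(-½) = (7/5)*(-½) = -7/10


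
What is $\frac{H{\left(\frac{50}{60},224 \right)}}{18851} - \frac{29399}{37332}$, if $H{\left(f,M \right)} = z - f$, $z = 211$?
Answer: $- \frac{546354607}{703745532} \approx -0.77635$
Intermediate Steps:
$H{\left(f,M \right)} = 211 - f$
$\frac{H{\left(\frac{50}{60},224 \right)}}{18851} - \frac{29399}{37332} = \frac{211 - \frac{50}{60}}{18851} - \frac{29399}{37332} = \left(211 - 50 \cdot \frac{1}{60}\right) \frac{1}{18851} - \frac{29399}{37332} = \left(211 - \frac{5}{6}\right) \frac{1}{18851} - \frac{29399}{37332} = \frac{1261}{6} \cdot \frac{1}{18851} - \frac{29399}{37332} = \frac{1261}{113106} - \frac{29399}{37332} = - \frac{546354607}{703745532}$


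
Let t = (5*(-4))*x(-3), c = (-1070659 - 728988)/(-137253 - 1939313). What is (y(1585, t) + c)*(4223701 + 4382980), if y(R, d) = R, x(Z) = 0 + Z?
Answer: 28343149690493517/2076566 ≈ 1.3649e+10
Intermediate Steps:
x(Z) = Z
c = 1799647/2076566 (c = -1799647/(-2076566) = -1799647*(-1/2076566) = 1799647/2076566 ≈ 0.86665)
t = 60 (t = (5*(-4))*(-3) = -20*(-3) = 60)
(y(1585, t) + c)*(4223701 + 4382980) = (1585 + 1799647/2076566)*(4223701 + 4382980) = (3293156757/2076566)*8606681 = 28343149690493517/2076566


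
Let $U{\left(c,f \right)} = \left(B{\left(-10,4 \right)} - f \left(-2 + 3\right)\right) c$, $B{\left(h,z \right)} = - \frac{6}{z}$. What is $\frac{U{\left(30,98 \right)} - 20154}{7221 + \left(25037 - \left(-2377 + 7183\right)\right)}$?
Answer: $- \frac{23139}{27452} \approx -0.84289$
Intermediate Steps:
$U{\left(c,f \right)} = c \left(- \frac{3}{2} - f\right)$ ($U{\left(c,f \right)} = \left(- \frac{6}{4} - f \left(-2 + 3\right)\right) c = \left(\left(-6\right) \frac{1}{4} - f 1\right) c = \left(- \frac{3}{2} - f\right) c = c \left(- \frac{3}{2} - f\right)$)
$\frac{U{\left(30,98 \right)} - 20154}{7221 + \left(25037 - \left(-2377 + 7183\right)\right)} = \frac{\left(- \frac{1}{2}\right) 30 \left(3 + 2 \cdot 98\right) - 20154}{7221 + \left(25037 - \left(-2377 + 7183\right)\right)} = \frac{\left(- \frac{1}{2}\right) 30 \left(3 + 196\right) - 20154}{7221 + \left(25037 - 4806\right)} = \frac{\left(- \frac{1}{2}\right) 30 \cdot 199 - 20154}{7221 + \left(25037 - 4806\right)} = \frac{-2985 - 20154}{7221 + 20231} = - \frac{23139}{27452}$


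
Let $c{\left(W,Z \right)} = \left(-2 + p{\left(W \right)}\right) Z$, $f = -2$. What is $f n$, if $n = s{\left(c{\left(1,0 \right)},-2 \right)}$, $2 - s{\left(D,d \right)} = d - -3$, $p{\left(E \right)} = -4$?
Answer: $-2$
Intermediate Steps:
$c{\left(W,Z \right)} = - 6 Z$ ($c{\left(W,Z \right)} = \left(-2 - 4\right) Z = - 6 Z$)
$s{\left(D,d \right)} = -1 - d$ ($s{\left(D,d \right)} = 2 - \left(d - -3\right) = 2 - \left(d + 3\right) = 2 - \left(3 + d\right) = -1 - d$)
$n = 1$ ($n = -1 - -2 = -1 + 2 = 1$)
$f n = \left(-2\right) 1 = -2$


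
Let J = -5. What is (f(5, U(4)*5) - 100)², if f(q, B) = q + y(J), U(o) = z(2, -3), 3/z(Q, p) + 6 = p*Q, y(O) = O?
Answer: 10000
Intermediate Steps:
z(Q, p) = 3/(-6 + Q*p) (z(Q, p) = 3/(-6 + p*Q) = 3/(-6 + Q*p))
U(o) = -¼ (U(o) = 3/(-6 + 2*(-3)) = 3/(-6 - 6) = 3/(-12) = 3*(-1/12) = -¼)
f(q, B) = -5 + q (f(q, B) = q - 5 = -5 + q)
(f(5, U(4)*5) - 100)² = ((-5 + 5) - 100)² = (0 - 100)² = (-100)² = 10000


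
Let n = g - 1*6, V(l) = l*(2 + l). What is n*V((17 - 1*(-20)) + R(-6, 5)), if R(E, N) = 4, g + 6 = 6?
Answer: -10578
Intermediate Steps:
g = 0 (g = -6 + 6 = 0)
n = -6 (n = 0 - 1*6 = 0 - 6 = -6)
n*V((17 - 1*(-20)) + R(-6, 5)) = -6*((17 - 1*(-20)) + 4)*(2 + ((17 - 1*(-20)) + 4)) = -6*((17 + 20) + 4)*(2 + ((17 + 20) + 4)) = -6*(37 + 4)*(2 + (37 + 4)) = -246*(2 + 41) = -246*43 = -6*1763 = -10578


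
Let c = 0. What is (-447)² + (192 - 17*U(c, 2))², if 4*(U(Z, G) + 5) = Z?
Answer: 276538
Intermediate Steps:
U(Z, G) = -5 + Z/4
(-447)² + (192 - 17*U(c, 2))² = (-447)² + (192 - 17*(-5 + (¼)*0))² = 199809 + (192 - 17*(-5 + 0))² = 199809 + (192 - 17*(-5))² = 199809 + (192 + 85)² = 199809 + 277² = 199809 + 76729 = 276538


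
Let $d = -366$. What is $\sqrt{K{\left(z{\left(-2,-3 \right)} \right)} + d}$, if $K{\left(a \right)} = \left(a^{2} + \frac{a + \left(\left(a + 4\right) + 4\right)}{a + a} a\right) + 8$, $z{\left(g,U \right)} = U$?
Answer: $2 i \sqrt{87} \approx 18.655 i$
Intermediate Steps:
$K{\left(a \right)} = 12 + a + a^{2}$ ($K{\left(a \right)} = \left(a^{2} + \frac{a + \left(\left(4 + a\right) + 4\right)}{2 a} a\right) + 8 = \left(a^{2} + \left(a + \left(8 + a\right)\right) \frac{1}{2 a} a\right) + 8 = \left(a^{2} + \left(8 + 2 a\right) \frac{1}{2 a} a\right) + 8 = \left(a^{2} + \frac{8 + 2 a}{2 a} a\right) + 8 = \left(a^{2} + \left(4 + a\right)\right) + 8 = \left(4 + a + a^{2}\right) + 8 = 12 + a + a^{2}$)
$\sqrt{K{\left(z{\left(-2,-3 \right)} \right)} + d} = \sqrt{\left(12 - 3 + \left(-3\right)^{2}\right) - 366} = \sqrt{\left(12 - 3 + 9\right) - 366} = \sqrt{18 - 366} = \sqrt{-348} = 2 i \sqrt{87}$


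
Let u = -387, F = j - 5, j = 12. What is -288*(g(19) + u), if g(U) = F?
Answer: 109440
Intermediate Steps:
F = 7 (F = 12 - 5 = 7)
g(U) = 7
-288*(g(19) + u) = -288*(7 - 387) = -288*(-380) = 109440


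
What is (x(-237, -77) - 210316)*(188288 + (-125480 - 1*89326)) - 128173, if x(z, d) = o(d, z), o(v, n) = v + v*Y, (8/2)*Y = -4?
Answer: 5577031515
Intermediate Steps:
Y = -1 (Y = (¼)*(-4) = -1)
o(v, n) = 0 (o(v, n) = v + v*(-1) = v - v = 0)
x(z, d) = 0
(x(-237, -77) - 210316)*(188288 + (-125480 - 1*89326)) - 128173 = (0 - 210316)*(188288 + (-125480 - 1*89326)) - 128173 = -210316*(188288 + (-125480 - 89326)) - 128173 = -210316*(188288 - 214806) - 128173 = -210316*(-26518) - 128173 = 5577159688 - 128173 = 5577031515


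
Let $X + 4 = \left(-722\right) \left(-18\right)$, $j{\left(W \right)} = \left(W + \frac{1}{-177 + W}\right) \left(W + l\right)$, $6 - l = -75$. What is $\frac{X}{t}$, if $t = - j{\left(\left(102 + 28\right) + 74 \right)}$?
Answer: $- \frac{16704}{74765} \approx -0.22342$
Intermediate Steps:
$l = 81$ ($l = 6 - -75 = 6 + 75 = 81$)
$j{\left(W \right)} = \left(81 + W\right) \left(W + \frac{1}{-177 + W}\right)$ ($j{\left(W \right)} = \left(W + \frac{1}{-177 + W}\right) \left(W + 81\right) = \left(W + \frac{1}{-177 + W}\right) \left(81 + W\right) = \left(81 + W\right) \left(W + \frac{1}{-177 + W}\right)$)
$X = 12992$ ($X = -4 - -12996 = -4 + 12996 = 12992$)
$t = - \frac{523355}{9}$ ($t = - \frac{81 + \left(\left(102 + 28\right) + 74\right)^{3} - 14336 \left(\left(102 + 28\right) + 74\right) - 96 \left(\left(102 + 28\right) + 74\right)^{2}}{-177 + \left(\left(102 + 28\right) + 74\right)} = - \frac{81 + \left(130 + 74\right)^{3} - 14336 \left(130 + 74\right) - 96 \left(130 + 74\right)^{2}}{-177 + \left(130 + 74\right)} = - \frac{81 + 204^{3} - 2924544 - 96 \cdot 204^{2}}{-177 + 204} = - \frac{81 + 8489664 - 2924544 - 3995136}{27} = - \frac{1570065}{27} = \left(-1\right) \frac{523355}{9} = - \frac{523355}{9} \approx -58151.0$)
$\frac{X}{t} = \frac{12992}{- \frac{523355}{9}} = 12992 \left(- \frac{9}{523355}\right) = - \frac{16704}{74765}$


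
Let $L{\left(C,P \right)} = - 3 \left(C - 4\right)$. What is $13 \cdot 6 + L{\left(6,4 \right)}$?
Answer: $72$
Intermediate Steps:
$L{\left(C,P \right)} = 12 - 3 C$ ($L{\left(C,P \right)} = - 3 \left(-4 + C\right) = 12 - 3 C$)
$13 \cdot 6 + L{\left(6,4 \right)} = 13 \cdot 6 + \left(12 - 18\right) = 78 + \left(12 - 18\right) = 78 - 6 = 72$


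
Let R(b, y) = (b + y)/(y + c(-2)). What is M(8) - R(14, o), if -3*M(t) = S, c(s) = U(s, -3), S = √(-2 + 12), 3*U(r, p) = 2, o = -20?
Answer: -9/29 - √10/3 ≈ -1.3644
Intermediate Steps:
U(r, p) = ⅔ (U(r, p) = (⅓)*2 = ⅔)
S = √10 ≈ 3.1623
c(s) = ⅔
M(t) = -√10/3
R(b, y) = (b + y)/(⅔ + y) (R(b, y) = (b + y)/(y + ⅔) = (b + y)/(⅔ + y))
M(8) - R(14, o) = -√10/3 - 3*(14 - 20)/(2 + 3*(-20)) = -√10/3 - 3*(-6)/(2 - 60) = -√10/3 - 3*(-6)/(-58) = -√10/3 - 3*(-1)*(-6)/58 = -√10/3 - 1*9/29 = -√10/3 - 9/29 = -9/29 - √10/3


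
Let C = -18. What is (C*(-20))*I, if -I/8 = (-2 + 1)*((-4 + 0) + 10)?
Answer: 17280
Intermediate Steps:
I = 48 (I = -8*(-2 + 1)*((-4 + 0) + 10) = -(-8)*(-4 + 10) = -(-8)*6 = -8*(-6) = 48)
(C*(-20))*I = -18*(-20)*48 = 360*48 = 17280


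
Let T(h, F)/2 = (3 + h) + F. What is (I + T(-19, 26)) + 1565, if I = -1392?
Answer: 193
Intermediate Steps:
T(h, F) = 6 + 2*F + 2*h (T(h, F) = 2*((3 + h) + F) = 2*(3 + F + h) = 6 + 2*F + 2*h)
(I + T(-19, 26)) + 1565 = (-1392 + (6 + 2*26 + 2*(-19))) + 1565 = (-1392 + (6 + 52 - 38)) + 1565 = (-1392 + 20) + 1565 = -1372 + 1565 = 193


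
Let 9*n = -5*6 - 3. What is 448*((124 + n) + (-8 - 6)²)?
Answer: 425152/3 ≈ 1.4172e+5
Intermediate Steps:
n = -11/3 (n = (-5*6 - 3)/9 = (-30 - 3)/9 = (⅑)*(-33) = -11/3 ≈ -3.6667)
448*((124 + n) + (-8 - 6)²) = 448*((124 - 11/3) + (-8 - 6)²) = 448*(361/3 + (-14)²) = 448*(361/3 + 196) = 448*(949/3) = 425152/3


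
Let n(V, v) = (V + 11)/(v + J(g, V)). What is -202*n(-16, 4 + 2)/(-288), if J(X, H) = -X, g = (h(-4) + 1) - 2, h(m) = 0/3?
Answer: -505/1008 ≈ -0.50099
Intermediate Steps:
h(m) = 0 (h(m) = 0*(1/3) = 0)
g = -1 (g = (0 + 1) - 2 = 1 - 2 = -1)
n(V, v) = (11 + V)/(1 + v) (n(V, v) = (V + 11)/(v - 1*(-1)) = (11 + V)/(v + 1) = (11 + V)/(1 + v))
-202*n(-16, 4 + 2)/(-288) = -202*(11 - 16)/(1 + (4 + 2))/(-288) = -202*-5/(1 + 6)*(-1)/288 = -202*-5/7*(-1)/288 = -202*(1/7)*(-5)*(-1)/288 = -(-1010)*(-1)/(7*288) = -202*5/2016 = -505/1008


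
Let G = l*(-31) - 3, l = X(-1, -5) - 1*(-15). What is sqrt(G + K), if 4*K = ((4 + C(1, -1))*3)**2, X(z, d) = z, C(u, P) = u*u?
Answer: I*sqrt(1523)/2 ≈ 19.513*I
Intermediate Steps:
C(u, P) = u**2
l = 14 (l = -1 - 1*(-15) = -1 + 15 = 14)
K = 225/4 (K = ((4 + 1**2)*3)**2/4 = ((4 + 1)*3)**2/4 = (5*3)**2/4 = (1/4)*15**2 = (1/4)*225 = 225/4 ≈ 56.250)
G = -437 (G = 14*(-31) - 3 = -434 - 3 = -437)
sqrt(G + K) = sqrt(-437 + 225/4) = sqrt(-1523/4) = I*sqrt(1523)/2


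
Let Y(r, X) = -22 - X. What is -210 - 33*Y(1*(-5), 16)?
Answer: 1044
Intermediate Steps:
-210 - 33*Y(1*(-5), 16) = -210 - 33*(-22 - 1*16) = -210 - 33*(-22 - 16) = -210 - 33*(-38) = -210 + 1254 = 1044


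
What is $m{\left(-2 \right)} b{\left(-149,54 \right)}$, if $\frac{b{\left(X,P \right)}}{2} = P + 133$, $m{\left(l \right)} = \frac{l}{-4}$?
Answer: $187$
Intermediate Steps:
$m{\left(l \right)} = - \frac{l}{4}$ ($m{\left(l \right)} = l \left(- \frac{1}{4}\right) = - \frac{l}{4}$)
$b{\left(X,P \right)} = 266 + 2 P$ ($b{\left(X,P \right)} = 2 \left(P + 133\right) = 2 \left(133 + P\right) = 266 + 2 P$)
$m{\left(-2 \right)} b{\left(-149,54 \right)} = \left(- \frac{1}{4}\right) \left(-2\right) \left(266 + 2 \cdot 54\right) = \frac{266 + 108}{2} = \frac{1}{2} \cdot 374 = 187$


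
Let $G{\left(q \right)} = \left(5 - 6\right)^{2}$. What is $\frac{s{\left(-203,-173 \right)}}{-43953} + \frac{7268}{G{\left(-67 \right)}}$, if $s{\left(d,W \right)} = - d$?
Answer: $\frac{45635743}{6279} \approx 7268.0$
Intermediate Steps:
$G{\left(q \right)} = 1$ ($G{\left(q \right)} = \left(-1\right)^{2} = 1$)
$\frac{s{\left(-203,-173 \right)}}{-43953} + \frac{7268}{G{\left(-67 \right)}} = \frac{\left(-1\right) \left(-203\right)}{-43953} + \frac{7268}{1} = 203 \left(- \frac{1}{43953}\right) + 7268 \cdot 1 = - \frac{29}{6279} + 7268 = \frac{45635743}{6279}$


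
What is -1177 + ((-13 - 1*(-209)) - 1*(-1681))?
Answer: 700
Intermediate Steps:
-1177 + ((-13 - 1*(-209)) - 1*(-1681)) = -1177 + ((-13 + 209) + 1681) = -1177 + (196 + 1681) = -1177 + 1877 = 700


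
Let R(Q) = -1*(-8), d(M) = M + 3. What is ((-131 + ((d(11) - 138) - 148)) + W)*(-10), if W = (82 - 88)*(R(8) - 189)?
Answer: -6830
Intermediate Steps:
d(M) = 3 + M
R(Q) = 8
W = 1086 (W = (82 - 88)*(8 - 189) = -6*(-181) = 1086)
((-131 + ((d(11) - 138) - 148)) + W)*(-10) = ((-131 + (((3 + 11) - 138) - 148)) + 1086)*(-10) = ((-131 + ((14 - 138) - 148)) + 1086)*(-10) = ((-131 + (-124 - 148)) + 1086)*(-10) = ((-131 - 272) + 1086)*(-10) = (-403 + 1086)*(-10) = 683*(-10) = -6830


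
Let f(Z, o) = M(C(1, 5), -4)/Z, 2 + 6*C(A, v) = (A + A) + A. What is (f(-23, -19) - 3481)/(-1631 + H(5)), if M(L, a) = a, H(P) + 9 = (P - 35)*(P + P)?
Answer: 80059/44620 ≈ 1.7942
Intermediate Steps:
C(A, v) = -1/3 + A/2 (C(A, v) = -1/3 + ((A + A) + A)/6 = -1/3 + (2*A + A)/6 = -1/3 + (3*A)/6 = -1/3 + A/2)
H(P) = -9 + 2*P*(-35 + P) (H(P) = -9 + (P - 35)*(P + P) = -9 + (-35 + P)*(2*P) = -9 + 2*P*(-35 + P))
f(Z, o) = -4/Z
(f(-23, -19) - 3481)/(-1631 + H(5)) = (-4/(-23) - 3481)/(-1631 + (-9 - 70*5 + 2*5**2)) = (-4*(-1/23) - 3481)/(-1631 + (-9 - 350 + 2*25)) = (4/23 - 3481)/(-1631 + (-9 - 350 + 50)) = -80059/(23*(-1631 - 309)) = -80059/23/(-1940) = -80059/23*(-1/1940) = 80059/44620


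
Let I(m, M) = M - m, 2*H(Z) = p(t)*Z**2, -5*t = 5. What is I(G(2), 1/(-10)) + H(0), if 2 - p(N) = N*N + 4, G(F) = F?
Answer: -21/10 ≈ -2.1000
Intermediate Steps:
t = -1 (t = -1/5*5 = -1)
p(N) = -2 - N**2 (p(N) = 2 - (N*N + 4) = 2 - (N**2 + 4) = 2 - (4 + N**2) = 2 + (-4 - N**2) = -2 - N**2)
H(Z) = -3*Z**2/2 (H(Z) = ((-2 - 1*(-1)**2)*Z**2)/2 = ((-2 - 1*1)*Z**2)/2 = ((-2 - 1)*Z**2)/2 = (-3*Z**2)/2 = -3*Z**2/2)
I(G(2), 1/(-10)) + H(0) = (1/(-10) - 1*2) - 3/2*0**2 = (-1/10 - 2) - 3/2*0 = -21/10 + 0 = -21/10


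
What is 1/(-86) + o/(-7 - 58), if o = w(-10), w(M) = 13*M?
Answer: 171/86 ≈ 1.9884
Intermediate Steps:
o = -130 (o = 13*(-10) = -130)
1/(-86) + o/(-7 - 58) = 1/(-86) - 130/(-7 - 58) = -1/86 - 130/(-65) = -1/86 - 130*(-1/65) = -1/86 + 2 = 171/86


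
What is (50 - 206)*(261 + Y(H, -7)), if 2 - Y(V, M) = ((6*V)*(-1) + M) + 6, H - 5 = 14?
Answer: -58968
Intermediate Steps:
H = 19 (H = 5 + 14 = 19)
Y(V, M) = -4 - M + 6*V (Y(V, M) = 2 - (((6*V)*(-1) + M) + 6) = 2 - ((-6*V + M) + 6) = 2 - ((M - 6*V) + 6) = 2 - (6 + M - 6*V) = 2 + (-6 - M + 6*V) = -4 - M + 6*V)
(50 - 206)*(261 + Y(H, -7)) = (50 - 206)*(261 + (-4 - 1*(-7) + 6*19)) = -156*(261 + (-4 + 7 + 114)) = -156*(261 + 117) = -156*378 = -58968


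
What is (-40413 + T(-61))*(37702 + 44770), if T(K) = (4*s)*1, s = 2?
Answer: -3332281160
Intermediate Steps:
T(K) = 8 (T(K) = (4*2)*1 = 8*1 = 8)
(-40413 + T(-61))*(37702 + 44770) = (-40413 + 8)*(37702 + 44770) = -40405*82472 = -3332281160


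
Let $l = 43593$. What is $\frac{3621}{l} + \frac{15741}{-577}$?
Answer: $- \frac{228036032}{8384387} \approx -27.198$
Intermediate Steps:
$\frac{3621}{l} + \frac{15741}{-577} = \frac{3621}{43593} + \frac{15741}{-577} = 3621 \cdot \frac{1}{43593} + 15741 \left(- \frac{1}{577}\right) = \frac{1207}{14531} - \frac{15741}{577} = - \frac{228036032}{8384387}$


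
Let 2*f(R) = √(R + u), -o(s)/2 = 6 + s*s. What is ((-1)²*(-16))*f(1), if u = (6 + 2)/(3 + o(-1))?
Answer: -8*√33/11 ≈ -4.1779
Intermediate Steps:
o(s) = -12 - 2*s² (o(s) = -2*(6 + s*s) = -2*(6 + s²) = -12 - 2*s²)
u = -8/11 (u = (6 + 2)/(3 + (-12 - 2*(-1)²)) = 8/(3 + (-12 - 2*1)) = 8/(3 + (-12 - 2)) = 8/(3 - 14) = 8/(-11) = 8*(-1/11) = -8/11 ≈ -0.72727)
f(R) = √(-8/11 + R)/2 (f(R) = √(R - 8/11)/2 = √(-8/11 + R)/2)
((-1)²*(-16))*f(1) = ((-1)²*(-16))*(√(-88 + 121*1)/22) = (1*(-16))*(√(-88 + 121)/22) = -8*√33/11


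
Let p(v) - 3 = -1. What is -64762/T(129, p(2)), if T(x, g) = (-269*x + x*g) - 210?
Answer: 64762/34653 ≈ 1.8689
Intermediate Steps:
p(v) = 2 (p(v) = 3 - 1 = 2)
T(x, g) = -210 - 269*x + g*x (T(x, g) = (-269*x + g*x) - 210 = -210 - 269*x + g*x)
-64762/T(129, p(2)) = -64762/(-210 - 269*129 + 2*129) = -64762/(-210 - 34701 + 258) = -64762/(-34653) = -64762*(-1/34653) = 64762/34653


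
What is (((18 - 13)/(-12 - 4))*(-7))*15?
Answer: 525/16 ≈ 32.813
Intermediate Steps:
(((18 - 13)/(-12 - 4))*(-7))*15 = ((5/(-16))*(-7))*15 = ((5*(-1/16))*(-7))*15 = -5/16*(-7)*15 = (35/16)*15 = 525/16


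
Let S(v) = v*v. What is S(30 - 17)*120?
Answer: 20280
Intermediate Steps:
S(v) = v²
S(30 - 17)*120 = (30 - 17)²*120 = 13²*120 = 169*120 = 20280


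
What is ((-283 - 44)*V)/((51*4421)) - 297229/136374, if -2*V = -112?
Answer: -1363015697/602909454 ≈ -2.2607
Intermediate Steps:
V = 56 (V = -1/2*(-112) = 56)
((-283 - 44)*V)/((51*4421)) - 297229/136374 = ((-283 - 44)*56)/((51*4421)) - 297229/136374 = -327*56/225471 - 297229*1/136374 = -18312*1/225471 - 297229/136374 = -6104/75157 - 297229/136374 = -1363015697/602909454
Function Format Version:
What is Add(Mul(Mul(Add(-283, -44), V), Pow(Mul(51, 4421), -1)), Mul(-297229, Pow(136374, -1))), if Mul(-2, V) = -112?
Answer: Rational(-1363015697, 602909454) ≈ -2.2607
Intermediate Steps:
V = 56 (V = Mul(Rational(-1, 2), -112) = 56)
Add(Mul(Mul(Add(-283, -44), V), Pow(Mul(51, 4421), -1)), Mul(-297229, Pow(136374, -1))) = Add(Mul(Mul(Add(-283, -44), 56), Pow(Mul(51, 4421), -1)), Mul(-297229, Pow(136374, -1))) = Add(Mul(Mul(-327, 56), Pow(225471, -1)), Mul(-297229, Rational(1, 136374))) = Add(Mul(-18312, Rational(1, 225471)), Rational(-297229, 136374)) = Add(Rational(-6104, 75157), Rational(-297229, 136374)) = Rational(-1363015697, 602909454)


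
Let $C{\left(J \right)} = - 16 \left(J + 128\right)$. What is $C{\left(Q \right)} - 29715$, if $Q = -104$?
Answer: $-30099$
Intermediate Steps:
$C{\left(J \right)} = -2048 - 16 J$ ($C{\left(J \right)} = - 16 \left(128 + J\right) = -2048 - 16 J$)
$C{\left(Q \right)} - 29715 = \left(-2048 - -1664\right) - 29715 = \left(-2048 + 1664\right) - 29715 = -384 - 29715 = -30099$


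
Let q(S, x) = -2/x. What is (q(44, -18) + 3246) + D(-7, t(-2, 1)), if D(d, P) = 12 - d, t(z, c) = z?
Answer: 29386/9 ≈ 3265.1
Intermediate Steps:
(q(44, -18) + 3246) + D(-7, t(-2, 1)) = (-2/(-18) + 3246) + (12 - 1*(-7)) = (-2*(-1/18) + 3246) + (12 + 7) = (⅑ + 3246) + 19 = 29215/9 + 19 = 29386/9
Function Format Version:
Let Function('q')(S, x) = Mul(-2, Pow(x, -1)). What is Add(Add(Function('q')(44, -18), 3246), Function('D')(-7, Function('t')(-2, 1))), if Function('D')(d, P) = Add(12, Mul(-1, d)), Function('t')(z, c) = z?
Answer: Rational(29386, 9) ≈ 3265.1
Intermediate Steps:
Add(Add(Function('q')(44, -18), 3246), Function('D')(-7, Function('t')(-2, 1))) = Add(Add(Mul(-2, Pow(-18, -1)), 3246), Add(12, Mul(-1, -7))) = Add(Add(Mul(-2, Rational(-1, 18)), 3246), Add(12, 7)) = Add(Add(Rational(1, 9), 3246), 19) = Add(Rational(29215, 9), 19) = Rational(29386, 9)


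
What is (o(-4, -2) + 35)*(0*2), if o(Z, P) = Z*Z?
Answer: 0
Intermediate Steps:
o(Z, P) = Z²
(o(-4, -2) + 35)*(0*2) = ((-4)² + 35)*(0*2) = (16 + 35)*0 = 51*0 = 0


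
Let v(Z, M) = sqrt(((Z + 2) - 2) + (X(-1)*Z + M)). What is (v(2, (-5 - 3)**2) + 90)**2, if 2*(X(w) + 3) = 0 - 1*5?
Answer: (90 + sqrt(55))**2 ≈ 9489.9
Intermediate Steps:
X(w) = -11/2 (X(w) = -3 + (0 - 1*5)/2 = -3 + (0 - 5)/2 = -3 + (1/2)*(-5) = -3 - 5/2 = -11/2)
v(Z, M) = sqrt(M - 9*Z/2) (v(Z, M) = sqrt(((Z + 2) - 2) + (-11*Z/2 + M)) = sqrt(((2 + Z) - 2) + (M - 11*Z/2)) = sqrt(Z + (M - 11*Z/2)) = sqrt(M - 9*Z/2))
(v(2, (-5 - 3)**2) + 90)**2 = (sqrt(-18*2 + 4*(-5 - 3)**2)/2 + 90)**2 = (sqrt(-36 + 4*(-8)**2)/2 + 90)**2 = (sqrt(-36 + 4*64)/2 + 90)**2 = (sqrt(-36 + 256)/2 + 90)**2 = (sqrt(220)/2 + 90)**2 = ((2*sqrt(55))/2 + 90)**2 = (sqrt(55) + 90)**2 = (90 + sqrt(55))**2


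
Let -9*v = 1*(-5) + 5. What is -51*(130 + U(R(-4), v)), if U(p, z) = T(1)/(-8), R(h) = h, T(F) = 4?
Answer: -13209/2 ≈ -6604.5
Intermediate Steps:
v = 0 (v = -(1*(-5) + 5)/9 = -(-5 + 5)/9 = -⅑*0 = 0)
U(p, z) = -½ (U(p, z) = 4/(-8) = 4*(-⅛) = -½)
-51*(130 + U(R(-4), v)) = -51*(130 - ½) = -51*259/2 = -13209/2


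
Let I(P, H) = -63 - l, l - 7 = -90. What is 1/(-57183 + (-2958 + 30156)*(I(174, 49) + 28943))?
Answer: 1/787678491 ≈ 1.2696e-9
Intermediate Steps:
l = -83 (l = 7 - 90 = -83)
I(P, H) = 20 (I(P, H) = -63 - 1*(-83) = -63 + 83 = 20)
1/(-57183 + (-2958 + 30156)*(I(174, 49) + 28943)) = 1/(-57183 + (-2958 + 30156)*(20 + 28943)) = 1/(-57183 + 27198*28963) = 1/(-57183 + 787735674) = 1/787678491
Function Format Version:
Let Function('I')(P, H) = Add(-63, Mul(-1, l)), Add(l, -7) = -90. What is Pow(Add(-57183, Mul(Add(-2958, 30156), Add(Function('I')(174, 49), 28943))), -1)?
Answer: Rational(1, 787678491) ≈ 1.2696e-9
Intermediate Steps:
l = -83 (l = Add(7, -90) = -83)
Function('I')(P, H) = 20 (Function('I')(P, H) = Add(-63, Mul(-1, -83)) = Add(-63, 83) = 20)
Pow(Add(-57183, Mul(Add(-2958, 30156), Add(Function('I')(174, 49), 28943))), -1) = Pow(Add(-57183, Mul(Add(-2958, 30156), Add(20, 28943))), -1) = Pow(Add(-57183, Mul(27198, 28963)), -1) = Pow(Add(-57183, 787735674), -1) = Pow(787678491, -1) = Rational(1, 787678491)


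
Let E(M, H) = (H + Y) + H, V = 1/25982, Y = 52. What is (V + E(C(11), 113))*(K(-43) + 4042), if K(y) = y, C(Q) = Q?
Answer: 28884765003/25982 ≈ 1.1117e+6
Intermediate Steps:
V = 1/25982 ≈ 3.8488e-5
E(M, H) = 52 + 2*H (E(M, H) = (H + 52) + H = (52 + H) + H = 52 + 2*H)
(V + E(C(11), 113))*(K(-43) + 4042) = (1/25982 + (52 + 2*113))*(-43 + 4042) = (1/25982 + (52 + 226))*3999 = (1/25982 + 278)*3999 = (7222997/25982)*3999 = 28884765003/25982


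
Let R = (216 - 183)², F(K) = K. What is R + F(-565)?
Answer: 524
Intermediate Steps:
R = 1089 (R = 33² = 1089)
R + F(-565) = 1089 - 565 = 524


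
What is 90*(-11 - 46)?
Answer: -5130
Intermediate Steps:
90*(-11 - 46) = 90*(-57) = -5130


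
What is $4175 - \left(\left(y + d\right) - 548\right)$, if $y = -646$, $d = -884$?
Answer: $6253$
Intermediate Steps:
$4175 - \left(\left(y + d\right) - 548\right) = 4175 - \left(\left(-646 - 884\right) - 548\right) = 4175 - \left(-1530 - 548\right) = 4175 - -2078 = 4175 + 2078 = 6253$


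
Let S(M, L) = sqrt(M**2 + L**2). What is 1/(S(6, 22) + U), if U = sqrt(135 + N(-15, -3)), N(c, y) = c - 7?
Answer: 1/(sqrt(113) + 2*sqrt(130)) ≈ 0.029910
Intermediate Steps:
N(c, y) = -7 + c
S(M, L) = sqrt(L**2 + M**2)
U = sqrt(113) (U = sqrt(135 + (-7 - 15)) = sqrt(135 - 22) = sqrt(113) ≈ 10.630)
1/(S(6, 22) + U) = 1/(sqrt(22**2 + 6**2) + sqrt(113)) = 1/(sqrt(484 + 36) + sqrt(113)) = 1/(sqrt(520) + sqrt(113)) = 1/(2*sqrt(130) + sqrt(113)) = 1/(sqrt(113) + 2*sqrt(130))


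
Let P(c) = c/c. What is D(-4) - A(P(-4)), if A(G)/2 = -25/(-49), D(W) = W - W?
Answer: -50/49 ≈ -1.0204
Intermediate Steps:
D(W) = 0
P(c) = 1
A(G) = 50/49 (A(G) = 2*(-25/(-49)) = 2*(-25*(-1/49)) = 2*(25/49) = 50/49)
D(-4) - A(P(-4)) = 0 - 1*50/49 = 0 - 50/49 = -50/49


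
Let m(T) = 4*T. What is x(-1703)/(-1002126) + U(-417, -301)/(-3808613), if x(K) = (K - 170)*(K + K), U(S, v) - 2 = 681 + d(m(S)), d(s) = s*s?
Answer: -13542816979888/1908355055619 ≈ -7.0966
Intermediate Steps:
d(s) = s²
U(S, v) = 683 + 16*S² (U(S, v) = 2 + (681 + (4*S)²) = 2 + (681 + 16*S²) = 683 + 16*S²)
x(K) = 2*K*(-170 + K) (x(K) = (-170 + K)*(2*K) = 2*K*(-170 + K))
x(-1703)/(-1002126) + U(-417, -301)/(-3808613) = (2*(-1703)*(-170 - 1703))/(-1002126) + (683 + 16*(-417)²)/(-3808613) = (2*(-1703)*(-1873))*(-1/1002126) + (683 + 16*173889)*(-1/3808613) = 6379438*(-1/1002126) + (683 + 2782224)*(-1/3808613) = -3189719/501063 + 2782907*(-1/3808613) = -3189719/501063 - 2782907/3808613 = -13542816979888/1908355055619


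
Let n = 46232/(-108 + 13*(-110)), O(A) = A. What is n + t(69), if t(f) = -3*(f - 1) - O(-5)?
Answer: -176147/769 ≈ -229.06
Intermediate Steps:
t(f) = 8 - 3*f (t(f) = -3*(f - 1) - 1*(-5) = -3*(-1 + f) + 5 = (3 - 3*f) + 5 = 8 - 3*f)
n = -23116/769 (n = 46232/(-108 - 1430) = 46232/(-1538) = 46232*(-1/1538) = -23116/769 ≈ -30.060)
n + t(69) = -23116/769 + (8 - 3*69) = -23116/769 + (8 - 207) = -23116/769 - 199 = -176147/769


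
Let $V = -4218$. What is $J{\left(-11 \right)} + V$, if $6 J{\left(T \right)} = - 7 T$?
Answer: $- \frac{25231}{6} \approx -4205.2$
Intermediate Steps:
$J{\left(T \right)} = - \frac{7 T}{6}$ ($J{\left(T \right)} = \frac{\left(-7\right) T}{6} = - \frac{7 T}{6}$)
$J{\left(-11 \right)} + V = \left(- \frac{7}{6}\right) \left(-11\right) - 4218 = \frac{77}{6} - 4218 = - \frac{25231}{6}$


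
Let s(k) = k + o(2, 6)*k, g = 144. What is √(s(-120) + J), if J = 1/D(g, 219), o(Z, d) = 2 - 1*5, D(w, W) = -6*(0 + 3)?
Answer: √8638/6 ≈ 15.490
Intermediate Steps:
D(w, W) = -18 (D(w, W) = -6*3 = -18)
o(Z, d) = -3 (o(Z, d) = 2 - 5 = -3)
s(k) = -2*k (s(k) = k - 3*k = -2*k)
J = -1/18 (J = 1/(-18) = -1/18 ≈ -0.055556)
√(s(-120) + J) = √(-2*(-120) - 1/18) = √(240 - 1/18) = √(4319/18) = √8638/6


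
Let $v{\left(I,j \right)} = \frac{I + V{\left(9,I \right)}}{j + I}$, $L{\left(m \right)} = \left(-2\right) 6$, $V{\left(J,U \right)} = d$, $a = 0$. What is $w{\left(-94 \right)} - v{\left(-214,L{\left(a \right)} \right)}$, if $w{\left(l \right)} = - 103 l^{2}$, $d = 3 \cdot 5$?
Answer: $- \frac{205684607}{226} \approx -9.1011 \cdot 10^{5}$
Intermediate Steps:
$d = 15$
$V{\left(J,U \right)} = 15$
$L{\left(m \right)} = -12$
$v{\left(I,j \right)} = \frac{15 + I}{I + j}$ ($v{\left(I,j \right)} = \frac{I + 15}{j + I} = \frac{15 + I}{I + j}$)
$w{\left(-94 \right)} - v{\left(-214,L{\left(a \right)} \right)} = - 103 \left(-94\right)^{2} - \frac{15 - 214}{-214 - 12} = \left(-103\right) 8836 - \frac{1}{-226} \left(-199\right) = -910108 - \left(- \frac{1}{226}\right) \left(-199\right) = -910108 - \frac{199}{226} = - \frac{205684607}{226}$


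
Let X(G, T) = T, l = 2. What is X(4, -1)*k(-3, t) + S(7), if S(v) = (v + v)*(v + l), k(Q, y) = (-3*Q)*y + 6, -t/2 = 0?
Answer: 120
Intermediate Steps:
t = 0 (t = -2*0 = 0)
k(Q, y) = 6 - 3*Q*y (k(Q, y) = -3*Q*y + 6 = 6 - 3*Q*y)
S(v) = 2*v*(2 + v) (S(v) = (v + v)*(v + 2) = (2*v)*(2 + v) = 2*v*(2 + v))
X(4, -1)*k(-3, t) + S(7) = -(6 - 3*(-3)*0) + 2*7*(2 + 7) = -(6 + 0) + 2*7*9 = -1*6 + 126 = -6 + 126 = 120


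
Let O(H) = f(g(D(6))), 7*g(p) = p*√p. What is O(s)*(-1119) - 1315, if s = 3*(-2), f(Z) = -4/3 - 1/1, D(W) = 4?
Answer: 1296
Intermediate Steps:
g(p) = p^(3/2)/7 (g(p) = (p*√p)/7 = p^(3/2)/7)
f(Z) = -7/3 (f(Z) = -4*⅓ - 1*1 = -4/3 - 1 = -7/3)
s = -6
O(H) = -7/3
O(s)*(-1119) - 1315 = -7/3*(-1119) - 1315 = 2611 - 1315 = 1296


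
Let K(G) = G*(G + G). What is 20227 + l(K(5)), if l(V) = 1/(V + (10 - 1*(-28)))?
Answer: 1779977/88 ≈ 20227.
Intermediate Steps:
K(G) = 2*G² (K(G) = G*(2*G) = 2*G²)
l(V) = 1/(38 + V) (l(V) = 1/(V + (10 + 28)) = 1/(V + 38) = 1/(38 + V))
20227 + l(K(5)) = 20227 + 1/(38 + 2*5²) = 20227 + 1/(38 + 2*25) = 20227 + 1/(38 + 50) = 20227 + 1/88 = 1779977/88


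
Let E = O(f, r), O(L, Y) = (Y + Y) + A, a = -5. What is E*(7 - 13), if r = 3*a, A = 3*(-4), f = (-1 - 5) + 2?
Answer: 252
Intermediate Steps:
f = -4 (f = -6 + 2 = -4)
A = -12
r = -15 (r = 3*(-5) = -15)
O(L, Y) = -12 + 2*Y (O(L, Y) = (Y + Y) - 12 = 2*Y - 12 = -12 + 2*Y)
E = -42 (E = -12 + 2*(-15) = -12 - 30 = -42)
E*(7 - 13) = -42*(7 - 13) = -42*(-6) = 252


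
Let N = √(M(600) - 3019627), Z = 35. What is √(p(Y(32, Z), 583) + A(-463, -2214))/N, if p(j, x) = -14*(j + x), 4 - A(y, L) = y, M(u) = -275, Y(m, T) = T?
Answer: √24717897870/3019902 ≈ 0.052061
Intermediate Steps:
A(y, L) = 4 - y
p(j, x) = -14*j - 14*x
N = I*√3019902 (N = √(-275 - 3019627) = √(-3019902) = I*√3019902 ≈ 1737.8*I)
√(p(Y(32, Z), 583) + A(-463, -2214))/N = √((-14*35 - 14*583) + (4 - 1*(-463)))/((I*√3019902)) = √((-490 - 8162) + (4 + 463))*(-I*√3019902/3019902) = √(-8652 + 467)*(-I*√3019902/3019902) = √(-8185)*(-I*√3019902/3019902) = (I*√8185)*(-I*√3019902/3019902) = √24717897870/3019902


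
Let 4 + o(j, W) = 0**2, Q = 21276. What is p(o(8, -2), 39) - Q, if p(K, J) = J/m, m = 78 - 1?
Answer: -1638213/77 ≈ -21276.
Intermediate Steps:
o(j, W) = -4 (o(j, W) = -4 + 0**2 = -4 + 0 = -4)
m = 77
p(K, J) = J/77
p(o(8, -2), 39) - Q = (1/77)*39 - 1*21276 = 39/77 - 21276 = -1638213/77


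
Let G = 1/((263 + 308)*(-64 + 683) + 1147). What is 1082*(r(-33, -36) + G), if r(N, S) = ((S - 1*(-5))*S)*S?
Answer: -7707220652195/177298 ≈ -4.3470e+7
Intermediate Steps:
r(N, S) = S²*(5 + S) (r(N, S) = ((S + 5)*S)*S = ((5 + S)*S)*S = (S*(5 + S))*S = S²*(5 + S))
G = 1/354596 (G = 1/(571*619 + 1147) = 1/(353449 + 1147) = 1/354596 ≈ 2.8201e-6)
1082*(r(-33, -36) + G) = 1082*((-36)²*(5 - 36) + 1/354596) = 1082*(1296*(-31) + 1/354596) = 1082*(-40176 + 1/354596) = 1082*(-14246248895/354596) = -7707220652195/177298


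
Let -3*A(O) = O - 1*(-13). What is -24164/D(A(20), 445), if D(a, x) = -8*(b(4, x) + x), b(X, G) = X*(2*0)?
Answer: 6041/890 ≈ 6.7876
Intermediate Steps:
A(O) = -13/3 - O/3 (A(O) = -(O - 1*(-13))/3 = -(O + 13)/3 = -(13 + O)/3 = -13/3 - O/3)
b(X, G) = 0 (b(X, G) = X*0 = 0)
D(a, x) = -8*x (D(a, x) = -8*(0 + x) = -8*x)
-24164/D(A(20), 445) = -24164/((-8*445)) = -24164/(-3560) = -24164*(-1/3560) = 6041/890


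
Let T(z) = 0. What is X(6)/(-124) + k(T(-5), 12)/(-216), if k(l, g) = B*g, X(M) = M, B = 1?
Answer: -29/279 ≈ -0.10394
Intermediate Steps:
k(l, g) = g (k(l, g) = 1*g = g)
X(6)/(-124) + k(T(-5), 12)/(-216) = 6/(-124) + 12/(-216) = 6*(-1/124) + 12*(-1/216) = -3/62 - 1/18 = -29/279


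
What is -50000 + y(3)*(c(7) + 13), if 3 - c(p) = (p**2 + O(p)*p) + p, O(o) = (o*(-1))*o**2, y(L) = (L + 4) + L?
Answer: -26390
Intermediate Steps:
y(L) = 4 + 2*L (y(L) = (4 + L) + L = 4 + 2*L)
O(o) = -o**3 (O(o) = (-o)*o**2 = -o**3)
c(p) = 3 + p**4 - p - p**2 (c(p) = 3 - ((p**2 + (-p**3)*p) + p) = 3 - ((p**2 - p**4) + p) = 3 - (p + p**2 - p**4) = 3 + (p**4 - p - p**2) = 3 + p**4 - p - p**2)
-50000 + y(3)*(c(7) + 13) = -50000 + (4 + 2*3)*((3 + 7**4 - 1*7 - 1*7**2) + 13) = -50000 + (4 + 6)*((3 + 2401 - 7 - 1*49) + 13) = -50000 + 10*((3 + 2401 - 7 - 49) + 13) = -50000 + 10*(2348 + 13) = -50000 + 10*2361 = -50000 + 23610 = -26390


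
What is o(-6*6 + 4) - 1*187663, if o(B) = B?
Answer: -187695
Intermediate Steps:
o(-6*6 + 4) - 1*187663 = (-6*6 + 4) - 1*187663 = (-36 + 4) - 187663 = -32 - 187663 = -187695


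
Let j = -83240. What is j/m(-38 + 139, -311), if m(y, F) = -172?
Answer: 20810/43 ≈ 483.95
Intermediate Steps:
j/m(-38 + 139, -311) = -83240/(-172) = -83240*(-1/172) = 20810/43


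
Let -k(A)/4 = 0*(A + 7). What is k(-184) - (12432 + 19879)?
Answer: -32311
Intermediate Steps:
k(A) = 0 (k(A) = -0*(A + 7) = -0*(7 + A) = -4*0 = 0)
k(-184) - (12432 + 19879) = 0 - (12432 + 19879) = 0 - 1*32311 = 0 - 32311 = -32311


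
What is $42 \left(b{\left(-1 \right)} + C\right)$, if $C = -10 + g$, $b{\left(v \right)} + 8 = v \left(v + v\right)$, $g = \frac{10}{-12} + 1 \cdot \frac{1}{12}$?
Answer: $- \frac{1407}{2} \approx -703.5$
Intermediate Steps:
$g = - \frac{3}{4}$ ($g = 10 \left(- \frac{1}{12}\right) + 1 \cdot \frac{1}{12} = - \frac{5}{6} + \frac{1}{12} = - \frac{3}{4} \approx -0.75$)
$b{\left(v \right)} = -8 + 2 v^{2}$ ($b{\left(v \right)} = -8 + v \left(v + v\right) = -8 + v 2 v = -8 + 2 v^{2}$)
$C = - \frac{43}{4}$ ($C = -10 - \frac{3}{4} = - \frac{43}{4} \approx -10.75$)
$42 \left(b{\left(-1 \right)} + C\right) = 42 \left(\left(-8 + 2 \left(-1\right)^{2}\right) - \frac{43}{4}\right) = 42 \left(\left(-8 + 2 \cdot 1\right) - \frac{43}{4}\right) = 42 \left(\left(-8 + 2\right) - \frac{43}{4}\right) = 42 \left(-6 - \frac{43}{4}\right) = 42 \left(- \frac{67}{4}\right) = - \frac{1407}{2}$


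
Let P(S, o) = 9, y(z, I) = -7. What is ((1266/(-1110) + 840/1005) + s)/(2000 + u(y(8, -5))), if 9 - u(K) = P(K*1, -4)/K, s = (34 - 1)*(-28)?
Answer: -80197299/174422440 ≈ -0.45979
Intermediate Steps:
s = -924 (s = 33*(-28) = -924)
u(K) = 9 - 9/K
((1266/(-1110) + 840/1005) + s)/(2000 + u(y(8, -5))) = ((1266/(-1110) + 840/1005) - 924)/(2000 + (9 - 9/(-7))) = ((1266*(-1/1110) + 840*(1/1005)) - 924)/(2000 + (9 - 9*(-1/7))) = ((-211/185 + 56/67) - 924)/(2000 + (9 + 9/7)) = (-3777/12395 - 924)/(2000 + 72/7) = -11456757/(12395*14072/7) = -11456757/12395*7/14072 = -80197299/174422440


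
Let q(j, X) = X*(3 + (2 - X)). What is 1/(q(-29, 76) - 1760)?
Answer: -1/7156 ≈ -0.00013974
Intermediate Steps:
q(j, X) = X*(5 - X)
1/(q(-29, 76) - 1760) = 1/(76*(5 - 1*76) - 1760) = 1/(76*(5 - 76) - 1760) = 1/(76*(-71) - 1760) = 1/(-5396 - 1760) = 1/(-7156) = -1/7156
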